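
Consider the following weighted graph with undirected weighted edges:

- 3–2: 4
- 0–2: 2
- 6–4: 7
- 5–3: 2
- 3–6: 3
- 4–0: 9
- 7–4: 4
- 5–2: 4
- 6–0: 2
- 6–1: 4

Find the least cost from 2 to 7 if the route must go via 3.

Shortest 2→3: 2–3 = 4
Best 3 to 7: 3–6–4–7 costing 14
Total via 3: 4 + 14 = 18.

18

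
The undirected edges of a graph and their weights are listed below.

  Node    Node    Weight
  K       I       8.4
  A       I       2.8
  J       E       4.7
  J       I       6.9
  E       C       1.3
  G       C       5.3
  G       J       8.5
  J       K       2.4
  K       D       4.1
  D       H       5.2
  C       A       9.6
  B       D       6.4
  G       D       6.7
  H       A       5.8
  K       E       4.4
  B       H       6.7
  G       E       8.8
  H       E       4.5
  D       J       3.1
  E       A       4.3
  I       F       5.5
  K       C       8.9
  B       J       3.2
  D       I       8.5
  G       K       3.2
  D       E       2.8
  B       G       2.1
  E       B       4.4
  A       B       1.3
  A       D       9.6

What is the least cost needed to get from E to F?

Compare a few routes:
E–B–A–I–F: 4.4+1.3+2.8+5.5 = 14
E–A–I–F: 4.3+2.8+5.5 = 12.6
Cheapest is E–A–I–F at 12.6.

12.6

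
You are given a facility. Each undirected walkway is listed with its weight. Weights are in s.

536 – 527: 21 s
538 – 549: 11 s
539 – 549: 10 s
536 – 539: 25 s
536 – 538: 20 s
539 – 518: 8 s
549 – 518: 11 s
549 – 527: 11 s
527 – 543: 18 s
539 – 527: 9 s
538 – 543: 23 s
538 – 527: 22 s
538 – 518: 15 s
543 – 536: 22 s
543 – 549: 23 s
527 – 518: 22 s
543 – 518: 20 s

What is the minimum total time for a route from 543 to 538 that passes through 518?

35 s

Shortest 543→518: 543–518 = 20
Best 518 to 538: 518–538 costing 15
Total via 518: 20 + 15 = 35 s.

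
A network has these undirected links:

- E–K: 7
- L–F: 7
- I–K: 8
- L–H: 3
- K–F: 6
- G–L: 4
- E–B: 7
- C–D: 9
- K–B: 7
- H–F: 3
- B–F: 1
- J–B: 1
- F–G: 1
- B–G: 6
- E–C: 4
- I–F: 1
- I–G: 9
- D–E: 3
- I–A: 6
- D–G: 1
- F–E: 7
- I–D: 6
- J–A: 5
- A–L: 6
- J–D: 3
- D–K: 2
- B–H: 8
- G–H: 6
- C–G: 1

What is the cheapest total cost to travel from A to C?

9

Enumerating some paths:
A → J → D → G → C: 5+3+1+1 = 10
A → L → G → C: 6+4+1 = 11
A → J → B → F → G → C: 5+1+1+1+1 = 9
The minimum is 9 via A → J → B → F → G → C.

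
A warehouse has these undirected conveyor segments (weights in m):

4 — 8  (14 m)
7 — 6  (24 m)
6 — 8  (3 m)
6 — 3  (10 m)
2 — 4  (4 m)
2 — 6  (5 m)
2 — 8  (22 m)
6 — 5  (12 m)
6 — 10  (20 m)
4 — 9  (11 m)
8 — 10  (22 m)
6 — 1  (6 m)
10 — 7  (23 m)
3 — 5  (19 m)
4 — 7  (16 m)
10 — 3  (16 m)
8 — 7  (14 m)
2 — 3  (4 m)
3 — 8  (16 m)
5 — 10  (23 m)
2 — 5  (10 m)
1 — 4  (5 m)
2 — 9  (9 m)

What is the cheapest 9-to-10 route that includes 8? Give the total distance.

Shortest 9→8: 9 → 2 → 6 → 8 = 17
Shortest 8→10: 8 → 10 = 22
Total via 8: 17 + 22 = 39 m.

39 m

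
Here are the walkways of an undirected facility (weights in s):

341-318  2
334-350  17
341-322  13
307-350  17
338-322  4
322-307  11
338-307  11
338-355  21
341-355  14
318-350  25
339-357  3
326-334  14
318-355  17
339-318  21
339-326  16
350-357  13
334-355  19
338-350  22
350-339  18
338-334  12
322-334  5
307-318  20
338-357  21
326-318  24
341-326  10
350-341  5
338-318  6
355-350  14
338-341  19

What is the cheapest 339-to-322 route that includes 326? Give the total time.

35 s

Best 339 to 326: 339–326 costing 16
Best 326 to 322: 326–334–322 costing 19
Total via 326: 16 + 19 = 35 s.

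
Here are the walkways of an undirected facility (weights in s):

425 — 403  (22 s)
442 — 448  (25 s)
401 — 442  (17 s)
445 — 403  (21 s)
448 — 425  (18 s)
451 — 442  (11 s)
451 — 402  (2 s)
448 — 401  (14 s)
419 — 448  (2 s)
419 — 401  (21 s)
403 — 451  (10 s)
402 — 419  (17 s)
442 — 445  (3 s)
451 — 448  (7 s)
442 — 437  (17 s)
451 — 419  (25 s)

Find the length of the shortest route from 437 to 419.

37 s

Settle nodes by increasing distance from 437:
437: 0
442: 17  (via 437)
445: 20  (via 442)
451: 28  (via 442)
402: 30  (via 451)
401: 34  (via 442)
448: 35  (via 451)
419: 37  (via 448)
Shortest route: 437–442–451–448–419 = 37 s.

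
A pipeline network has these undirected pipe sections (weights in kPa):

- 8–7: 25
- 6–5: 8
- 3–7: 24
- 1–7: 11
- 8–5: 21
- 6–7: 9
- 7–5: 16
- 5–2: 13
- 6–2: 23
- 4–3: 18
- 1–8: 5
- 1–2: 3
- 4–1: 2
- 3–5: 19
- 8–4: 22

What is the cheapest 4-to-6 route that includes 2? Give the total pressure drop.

Best 4 to 2: 4–1–2 costing 5
Best 2 to 6: 2–5–6 costing 21
Total via 2: 5 + 21 = 26 kPa.

26 kPa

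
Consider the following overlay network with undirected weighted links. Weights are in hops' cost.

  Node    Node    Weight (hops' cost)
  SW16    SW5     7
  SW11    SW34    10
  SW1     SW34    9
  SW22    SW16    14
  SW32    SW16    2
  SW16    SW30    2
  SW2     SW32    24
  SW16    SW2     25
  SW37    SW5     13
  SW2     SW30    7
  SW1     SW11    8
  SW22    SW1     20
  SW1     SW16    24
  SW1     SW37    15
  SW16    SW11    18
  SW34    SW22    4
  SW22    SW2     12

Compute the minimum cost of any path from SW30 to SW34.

20 hops' cost

Running Dijkstra from SW30:
SW30: 0
SW16: 2  (via SW30)
SW32: 4  (via SW16)
SW2: 7  (via SW30)
SW5: 9  (via SW16)
SW22: 16  (via SW16)
SW11: 20  (via SW16)
SW34: 20  (via SW22)
Shortest route: SW30 → SW16 → SW22 → SW34 = 20 hops' cost.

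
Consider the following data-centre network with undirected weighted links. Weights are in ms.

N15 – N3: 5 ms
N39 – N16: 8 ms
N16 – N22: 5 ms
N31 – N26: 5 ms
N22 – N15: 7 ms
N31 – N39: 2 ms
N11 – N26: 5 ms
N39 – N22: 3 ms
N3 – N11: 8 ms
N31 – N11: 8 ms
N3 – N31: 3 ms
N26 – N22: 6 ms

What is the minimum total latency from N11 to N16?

16 ms

Shortest distances from N11:
N11: 0
N26: 5  (via N11)
N31: 8  (via N11)
N3: 8  (via N11)
N39: 10  (via N31)
N22: 11  (via N26)
N15: 13  (via N3)
N16: 16  (via N22)
Shortest route: N11 → N26 → N22 → N16 = 16 ms.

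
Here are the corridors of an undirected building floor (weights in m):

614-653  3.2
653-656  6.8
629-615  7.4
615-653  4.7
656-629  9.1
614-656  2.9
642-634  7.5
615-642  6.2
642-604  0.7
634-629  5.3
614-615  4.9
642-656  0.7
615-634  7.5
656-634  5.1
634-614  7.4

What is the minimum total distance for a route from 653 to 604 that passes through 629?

Shortest 653→629: 653–615–629 = 12.1
Best 629 to 604: 629–656–642–604 costing 10.5
Total via 629: 12.1 + 10.5 = 22.6 m.

22.6 m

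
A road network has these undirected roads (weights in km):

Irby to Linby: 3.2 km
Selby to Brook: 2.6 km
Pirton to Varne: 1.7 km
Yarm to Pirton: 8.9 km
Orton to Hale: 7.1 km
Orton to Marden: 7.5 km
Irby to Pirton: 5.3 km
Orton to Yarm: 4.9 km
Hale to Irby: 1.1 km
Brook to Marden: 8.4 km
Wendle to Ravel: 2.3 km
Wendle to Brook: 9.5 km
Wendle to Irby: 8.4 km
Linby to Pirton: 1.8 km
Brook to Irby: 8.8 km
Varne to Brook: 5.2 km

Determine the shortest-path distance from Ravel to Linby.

13.9 km

Compare a few routes:
Ravel–Wendle–Brook–Varne–Pirton–Linby: 2.3+9.5+5.2+1.7+1.8 = 20.5
Ravel–Wendle–Irby–Linby: 2.3+8.4+3.2 = 13.9
Ravel–Wendle–Brook–Irby–Linby: 2.3+9.5+8.8+3.2 = 23.8
Ravel–Wendle–Irby–Pirton–Linby: 2.3+8.4+5.3+1.8 = 17.8
The minimum is 13.9 km via Ravel–Wendle–Irby–Linby.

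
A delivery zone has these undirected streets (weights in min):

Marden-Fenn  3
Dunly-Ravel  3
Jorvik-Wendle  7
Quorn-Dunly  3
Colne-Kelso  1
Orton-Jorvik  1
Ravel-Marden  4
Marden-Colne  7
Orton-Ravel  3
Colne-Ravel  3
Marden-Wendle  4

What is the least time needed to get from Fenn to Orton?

Settle nodes by increasing distance from Fenn:
Fenn: 0
Marden: 3  (via Fenn)
Ravel: 7  (via Marden)
Wendle: 7  (via Marden)
Dunly: 10  (via Ravel)
Orton: 10  (via Ravel)
Shortest route: Fenn → Marden → Ravel → Orton = 10 min.

10 min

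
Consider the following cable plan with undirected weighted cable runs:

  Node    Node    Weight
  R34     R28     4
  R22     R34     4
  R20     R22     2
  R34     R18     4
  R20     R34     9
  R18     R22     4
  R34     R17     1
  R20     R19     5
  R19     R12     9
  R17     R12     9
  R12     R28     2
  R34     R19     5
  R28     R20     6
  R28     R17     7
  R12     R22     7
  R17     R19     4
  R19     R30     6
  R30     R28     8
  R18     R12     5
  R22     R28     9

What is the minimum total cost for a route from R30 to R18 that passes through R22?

Shortest R30→R22: R30 → R19 → R20 → R22 = 13
Shortest R22→R18: R22 → R18 = 4
Total via R22: 13 + 4 = 17.

17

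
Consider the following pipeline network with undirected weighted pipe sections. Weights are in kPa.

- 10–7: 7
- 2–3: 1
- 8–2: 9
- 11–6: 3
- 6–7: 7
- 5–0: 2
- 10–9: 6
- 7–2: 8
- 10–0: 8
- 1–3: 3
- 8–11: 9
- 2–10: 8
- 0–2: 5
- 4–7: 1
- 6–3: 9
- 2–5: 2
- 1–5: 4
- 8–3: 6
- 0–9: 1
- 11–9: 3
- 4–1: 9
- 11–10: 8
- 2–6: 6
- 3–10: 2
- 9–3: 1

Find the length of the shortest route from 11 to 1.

7 kPa

Shortest distances from 11:
11: 0
6: 3  (via 11)
9: 3  (via 11)
0: 4  (via 9)
3: 4  (via 9)
2: 5  (via 3)
5: 6  (via 0)
10: 6  (via 3)
1: 7  (via 3)
Shortest route: 11 → 9 → 3 → 1 = 7 kPa.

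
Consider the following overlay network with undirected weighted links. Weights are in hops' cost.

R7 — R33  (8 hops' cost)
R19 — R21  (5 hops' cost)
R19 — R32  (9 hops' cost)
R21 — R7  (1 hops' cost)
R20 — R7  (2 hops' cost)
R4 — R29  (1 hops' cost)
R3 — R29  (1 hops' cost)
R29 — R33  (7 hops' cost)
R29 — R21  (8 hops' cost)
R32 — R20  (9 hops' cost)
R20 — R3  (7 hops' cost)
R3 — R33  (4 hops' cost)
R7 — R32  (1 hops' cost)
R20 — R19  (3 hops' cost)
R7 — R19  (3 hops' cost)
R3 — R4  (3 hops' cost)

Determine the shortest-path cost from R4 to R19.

12 hops' cost

Candidate routes:
R4 → R29 → R3 → R20 → R19: 1+1+7+3 = 12
R4 → R3 → R20 → R19: 3+7+3 = 13
The minimum is 12 hops' cost via R4 → R29 → R3 → R20 → R19.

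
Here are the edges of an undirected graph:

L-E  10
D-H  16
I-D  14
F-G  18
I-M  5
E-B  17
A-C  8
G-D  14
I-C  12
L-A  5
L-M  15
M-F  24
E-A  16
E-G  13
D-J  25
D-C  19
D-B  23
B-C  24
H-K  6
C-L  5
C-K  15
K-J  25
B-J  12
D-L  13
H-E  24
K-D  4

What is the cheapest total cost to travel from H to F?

42

Running Dijkstra from H:
H: 0
K: 6  (via H)
D: 10  (via K)
C: 21  (via K)
L: 23  (via D)
E: 24  (via H)
G: 24  (via D)
I: 24  (via D)
A: 28  (via L)
M: 29  (via I)
J: 31  (via K)
B: 33  (via D)
F: 42  (via G)
Shortest route: H → K → D → G → F = 42.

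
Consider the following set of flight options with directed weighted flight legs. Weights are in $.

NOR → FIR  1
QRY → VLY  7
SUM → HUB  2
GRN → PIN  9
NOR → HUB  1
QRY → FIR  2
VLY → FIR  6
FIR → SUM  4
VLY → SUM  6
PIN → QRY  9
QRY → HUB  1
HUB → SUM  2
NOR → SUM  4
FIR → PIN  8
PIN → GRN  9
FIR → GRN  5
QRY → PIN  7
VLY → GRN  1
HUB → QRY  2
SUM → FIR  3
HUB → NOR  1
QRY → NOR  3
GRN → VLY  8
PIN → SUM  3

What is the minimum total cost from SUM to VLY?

Candidate routes:
SUM → FIR → GRN → VLY: 3+5+8 = 16
SUM → HUB → QRY → VLY: 2+2+7 = 11
Cheapest is SUM → HUB → QRY → VLY at $11.

$11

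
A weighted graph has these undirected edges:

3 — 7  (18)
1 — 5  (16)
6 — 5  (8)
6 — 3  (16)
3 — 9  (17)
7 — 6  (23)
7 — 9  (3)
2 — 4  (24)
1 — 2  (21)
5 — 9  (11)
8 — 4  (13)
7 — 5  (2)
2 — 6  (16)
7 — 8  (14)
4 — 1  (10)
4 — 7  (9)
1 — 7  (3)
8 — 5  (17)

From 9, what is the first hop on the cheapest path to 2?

7

Compare a few routes:
9–7–1–2: 3+3+21 = 27
9–7–5–6–2: 3+2+8+16 = 29
Cheapest is 9–7–1–2 at 27.
So from 9 the first move is to 7.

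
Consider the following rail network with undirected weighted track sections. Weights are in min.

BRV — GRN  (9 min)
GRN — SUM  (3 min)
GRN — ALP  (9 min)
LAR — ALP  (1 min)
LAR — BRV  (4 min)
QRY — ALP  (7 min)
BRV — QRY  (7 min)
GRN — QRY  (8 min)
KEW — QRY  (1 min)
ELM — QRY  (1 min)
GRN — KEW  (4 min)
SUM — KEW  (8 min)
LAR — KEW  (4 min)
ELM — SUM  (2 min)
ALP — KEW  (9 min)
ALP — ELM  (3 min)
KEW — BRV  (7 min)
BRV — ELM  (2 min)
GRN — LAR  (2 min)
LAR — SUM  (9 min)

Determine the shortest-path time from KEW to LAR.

4 min

Compare a few routes:
KEW - GRN - LAR: 4+2 = 6
KEW - LAR: 4 = 4
Cheapest is KEW - LAR at 4 min.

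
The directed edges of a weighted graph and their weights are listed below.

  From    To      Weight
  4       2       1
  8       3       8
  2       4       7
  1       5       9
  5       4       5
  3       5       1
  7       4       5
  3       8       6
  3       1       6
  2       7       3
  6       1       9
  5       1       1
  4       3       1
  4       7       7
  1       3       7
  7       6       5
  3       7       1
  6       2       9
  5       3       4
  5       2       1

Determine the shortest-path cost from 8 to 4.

Compare a few routes:
8 - 3 - 5 - 4: 8+1+5 = 14
8 - 3 - 5 - 2 - 4: 8+1+1+7 = 17
The minimum is 14 via 8 - 3 - 5 - 4.

14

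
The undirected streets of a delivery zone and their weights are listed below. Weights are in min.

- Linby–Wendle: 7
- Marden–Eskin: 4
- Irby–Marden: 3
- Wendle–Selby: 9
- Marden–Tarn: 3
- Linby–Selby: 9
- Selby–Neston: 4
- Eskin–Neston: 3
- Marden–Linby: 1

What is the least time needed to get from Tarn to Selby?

13 min

Shortest distances from Tarn:
Tarn: 0
Marden: 3  (via Tarn)
Linby: 4  (via Marden)
Irby: 6  (via Marden)
Eskin: 7  (via Marden)
Neston: 10  (via Eskin)
Wendle: 11  (via Linby)
Selby: 13  (via Linby)
Shortest route: Tarn–Marden–Linby–Selby = 13 min.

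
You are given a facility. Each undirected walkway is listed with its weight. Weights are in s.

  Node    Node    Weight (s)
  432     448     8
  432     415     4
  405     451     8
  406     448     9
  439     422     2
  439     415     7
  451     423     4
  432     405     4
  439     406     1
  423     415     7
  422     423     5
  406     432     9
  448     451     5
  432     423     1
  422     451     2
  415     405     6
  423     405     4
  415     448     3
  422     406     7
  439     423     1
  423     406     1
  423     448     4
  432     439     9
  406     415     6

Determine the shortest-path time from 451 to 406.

Running Dijkstra from 451:
451: 0
422: 2  (via 451)
439: 4  (via 422)
423: 4  (via 451)
406: 5  (via 439)
Shortest route: 451 → 422 → 439 → 406 = 5 s.

5 s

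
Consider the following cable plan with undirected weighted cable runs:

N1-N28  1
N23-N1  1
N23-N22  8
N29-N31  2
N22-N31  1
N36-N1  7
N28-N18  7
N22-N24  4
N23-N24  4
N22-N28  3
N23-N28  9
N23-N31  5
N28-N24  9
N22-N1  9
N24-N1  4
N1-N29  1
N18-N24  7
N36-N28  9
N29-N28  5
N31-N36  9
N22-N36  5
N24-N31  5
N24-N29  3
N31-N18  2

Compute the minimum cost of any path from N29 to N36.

8

Enumerating some paths:
N29 → N1 → N28 → N22 → N36: 1+1+3+5 = 10
N29 → N1 → N36: 1+7 = 8
N29 → N31 → N36: 2+9 = 11
Cheapest is N29 → N1 → N36 at 8.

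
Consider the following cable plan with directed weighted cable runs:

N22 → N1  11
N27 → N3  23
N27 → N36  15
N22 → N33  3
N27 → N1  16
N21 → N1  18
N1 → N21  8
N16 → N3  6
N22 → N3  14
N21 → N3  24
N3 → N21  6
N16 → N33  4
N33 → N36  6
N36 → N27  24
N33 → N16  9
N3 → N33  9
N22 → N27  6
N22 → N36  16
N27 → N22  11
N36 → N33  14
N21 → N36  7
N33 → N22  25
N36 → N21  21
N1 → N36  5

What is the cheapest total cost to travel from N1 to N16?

28

Shortest distances from N1:
N1: 0
N36: 5  (via N1)
N21: 8  (via N1)
N33: 19  (via N36)
N16: 28  (via N33)
Shortest route: N1–N36–N33–N16 = 28.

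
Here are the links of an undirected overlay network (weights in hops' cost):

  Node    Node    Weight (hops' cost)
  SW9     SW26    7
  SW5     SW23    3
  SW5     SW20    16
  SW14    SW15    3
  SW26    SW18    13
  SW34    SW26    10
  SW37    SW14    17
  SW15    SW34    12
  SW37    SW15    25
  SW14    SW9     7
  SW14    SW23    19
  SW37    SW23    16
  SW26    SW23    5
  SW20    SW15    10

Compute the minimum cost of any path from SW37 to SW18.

Running Dijkstra from SW37:
SW37: 0
SW23: 16  (via SW37)
SW14: 17  (via SW37)
SW5: 19  (via SW23)
SW15: 20  (via SW14)
SW26: 21  (via SW23)
SW9: 24  (via SW14)
SW20: 30  (via SW15)
SW34: 31  (via SW26)
SW18: 34  (via SW26)
Shortest route: SW37 → SW23 → SW26 → SW18 = 34 hops' cost.

34 hops' cost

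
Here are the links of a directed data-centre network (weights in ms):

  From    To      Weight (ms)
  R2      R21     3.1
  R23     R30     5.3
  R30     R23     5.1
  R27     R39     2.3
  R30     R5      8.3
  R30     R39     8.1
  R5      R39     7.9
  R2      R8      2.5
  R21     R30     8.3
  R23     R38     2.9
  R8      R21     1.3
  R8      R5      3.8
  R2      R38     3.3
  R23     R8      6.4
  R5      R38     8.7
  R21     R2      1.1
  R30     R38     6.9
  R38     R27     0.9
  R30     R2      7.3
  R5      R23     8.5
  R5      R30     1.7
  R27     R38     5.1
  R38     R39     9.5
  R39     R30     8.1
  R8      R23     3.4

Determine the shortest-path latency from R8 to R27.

6.6 ms

Compare a few routes:
R8 - R23 - R38 - R27: 3.4+2.9+0.9 = 7.2
R8 - R21 - R2 - R38 - R27: 1.3+1.1+3.3+0.9 = 6.6
Cheapest is R8 - R21 - R2 - R38 - R27 at 6.6 ms.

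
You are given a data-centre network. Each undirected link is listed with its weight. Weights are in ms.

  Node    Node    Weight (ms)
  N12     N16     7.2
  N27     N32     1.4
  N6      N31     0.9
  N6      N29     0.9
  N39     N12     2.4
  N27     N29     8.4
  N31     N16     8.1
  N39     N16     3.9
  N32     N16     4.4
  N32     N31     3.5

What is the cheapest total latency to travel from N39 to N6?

Compare a few routes:
N39 → N16 → N31 → N6: 3.9+8.1+0.9 = 12.9
N39 → N16 → N32 → N31 → N6: 3.9+4.4+3.5+0.9 = 12.7
Cheapest is N39 → N16 → N32 → N31 → N6 at 12.7 ms.

12.7 ms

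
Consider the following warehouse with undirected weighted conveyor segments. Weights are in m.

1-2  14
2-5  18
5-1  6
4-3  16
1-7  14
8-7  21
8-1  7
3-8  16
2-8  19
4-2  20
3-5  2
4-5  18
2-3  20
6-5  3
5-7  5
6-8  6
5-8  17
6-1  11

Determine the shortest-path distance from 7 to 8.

Enumerating some paths:
7–5–6–8: 5+3+6 = 14
7–5–1–8: 5+6+7 = 18
Cheapest is 7–5–6–8 at 14 m.

14 m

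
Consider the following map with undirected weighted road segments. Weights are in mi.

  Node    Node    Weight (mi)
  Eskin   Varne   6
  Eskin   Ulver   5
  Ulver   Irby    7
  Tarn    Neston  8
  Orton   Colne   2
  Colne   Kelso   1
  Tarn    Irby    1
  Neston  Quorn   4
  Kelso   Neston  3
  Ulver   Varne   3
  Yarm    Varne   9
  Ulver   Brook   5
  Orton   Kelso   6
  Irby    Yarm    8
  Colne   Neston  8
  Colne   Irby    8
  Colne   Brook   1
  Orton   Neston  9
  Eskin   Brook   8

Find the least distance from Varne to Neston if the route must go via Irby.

Best Varne to Irby: Varne–Ulver–Irby costing 10
Best Irby to Neston: Irby–Tarn–Neston costing 9
Total via Irby: 10 + 9 = 19 mi.

19 mi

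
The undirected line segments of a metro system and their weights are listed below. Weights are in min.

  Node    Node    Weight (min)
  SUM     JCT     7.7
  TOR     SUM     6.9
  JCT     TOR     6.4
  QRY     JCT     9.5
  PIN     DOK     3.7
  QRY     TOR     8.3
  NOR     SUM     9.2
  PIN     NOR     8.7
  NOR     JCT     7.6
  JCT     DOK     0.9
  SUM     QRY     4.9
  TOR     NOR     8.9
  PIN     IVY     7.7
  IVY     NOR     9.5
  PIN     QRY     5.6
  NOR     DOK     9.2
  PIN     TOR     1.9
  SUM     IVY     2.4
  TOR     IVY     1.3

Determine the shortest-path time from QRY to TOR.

7.5 min

Enumerating some paths:
QRY–SUM–TOR: 4.9+6.9 = 11.8
QRY–PIN–TOR: 5.6+1.9 = 7.5
QRY–SUM–IVY–TOR: 4.9+2.4+1.3 = 8.6
QRY–TOR: 8.3 = 8.3
The minimum is 7.5 min via QRY–PIN–TOR.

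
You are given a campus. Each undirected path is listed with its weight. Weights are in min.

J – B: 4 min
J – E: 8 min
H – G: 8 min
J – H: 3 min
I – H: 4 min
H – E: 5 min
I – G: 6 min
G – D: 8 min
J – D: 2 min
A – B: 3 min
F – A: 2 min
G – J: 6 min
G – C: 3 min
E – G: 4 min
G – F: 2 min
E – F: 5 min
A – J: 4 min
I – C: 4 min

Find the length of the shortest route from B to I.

11 min

Candidate routes:
B - A - J - H - I: 3+4+3+4 = 14
B - A - F - G - I: 3+2+2+6 = 13
B - J - H - I: 4+3+4 = 11
Cheapest is B - J - H - I at 11 min.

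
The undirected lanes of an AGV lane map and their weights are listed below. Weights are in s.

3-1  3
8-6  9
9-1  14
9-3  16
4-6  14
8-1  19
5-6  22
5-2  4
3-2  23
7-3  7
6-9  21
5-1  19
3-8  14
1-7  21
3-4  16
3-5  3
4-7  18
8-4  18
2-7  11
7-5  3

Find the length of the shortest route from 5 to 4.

Shortest distances from 5:
5: 0
3: 3  (via 5)
7: 3  (via 5)
2: 4  (via 5)
1: 6  (via 3)
8: 17  (via 3)
4: 19  (via 3)
Shortest route: 5 → 3 → 4 = 19 s.

19 s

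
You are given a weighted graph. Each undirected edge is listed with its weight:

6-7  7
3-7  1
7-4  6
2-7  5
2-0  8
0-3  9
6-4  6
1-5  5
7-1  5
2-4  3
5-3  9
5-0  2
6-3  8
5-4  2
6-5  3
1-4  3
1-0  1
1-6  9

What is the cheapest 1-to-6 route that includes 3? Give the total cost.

Shortest 1→3: 1–7–3 = 6
Shortest 3→6: 3–6 = 8
Total via 3: 6 + 8 = 14.

14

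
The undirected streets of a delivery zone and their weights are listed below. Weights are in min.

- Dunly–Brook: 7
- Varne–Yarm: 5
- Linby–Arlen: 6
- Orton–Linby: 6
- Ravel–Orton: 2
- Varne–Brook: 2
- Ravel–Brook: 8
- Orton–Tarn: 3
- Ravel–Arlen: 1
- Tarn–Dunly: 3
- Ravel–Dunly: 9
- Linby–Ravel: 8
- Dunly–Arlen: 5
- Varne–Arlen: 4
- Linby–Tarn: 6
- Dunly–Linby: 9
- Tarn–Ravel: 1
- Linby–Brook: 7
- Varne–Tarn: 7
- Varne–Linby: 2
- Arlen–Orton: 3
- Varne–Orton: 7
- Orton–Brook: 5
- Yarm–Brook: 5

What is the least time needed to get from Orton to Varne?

7 min

Settle nodes by increasing distance from Orton:
Orton: 0
Ravel: 2  (via Orton)
Arlen: 3  (via Orton)
Tarn: 3  (via Orton)
Brook: 5  (via Orton)
Dunly: 6  (via Tarn)
Linby: 6  (via Orton)
Varne: 7  (via Orton)
Shortest route: Orton → Varne = 7 min.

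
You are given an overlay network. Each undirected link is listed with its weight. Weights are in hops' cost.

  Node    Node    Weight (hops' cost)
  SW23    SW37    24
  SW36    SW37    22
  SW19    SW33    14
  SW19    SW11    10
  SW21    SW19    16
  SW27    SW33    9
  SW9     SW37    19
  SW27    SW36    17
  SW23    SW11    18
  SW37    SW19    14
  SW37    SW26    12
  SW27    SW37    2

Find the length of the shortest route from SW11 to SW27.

26 hops' cost

Candidate routes:
SW11 - SW19 - SW37 - SW36 - SW27: 10+14+22+17 = 63
SW11 - SW19 - SW37 - SW27: 10+14+2 = 26
SW11 - SW19 - SW33 - SW27: 10+14+9 = 33
SW11 - SW23 - SW37 - SW27: 18+24+2 = 44
Cheapest is SW11 - SW19 - SW37 - SW27 at 26 hops' cost.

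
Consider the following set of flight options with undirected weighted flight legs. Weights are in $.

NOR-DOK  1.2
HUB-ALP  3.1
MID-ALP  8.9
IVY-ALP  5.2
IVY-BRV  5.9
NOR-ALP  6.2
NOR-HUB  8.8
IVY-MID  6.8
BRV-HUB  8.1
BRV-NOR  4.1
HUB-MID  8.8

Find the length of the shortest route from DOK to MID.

Enumerating some paths:
DOK → NOR → HUB → MID: 1.2+8.8+8.8 = 18.8
DOK → NOR → BRV → IVY → MID: 1.2+4.1+5.9+6.8 = 18
DOK → NOR → ALP → MID: 1.2+6.2+8.9 = 16.3
Cheapest is DOK → NOR → ALP → MID at $16.3.

$16.3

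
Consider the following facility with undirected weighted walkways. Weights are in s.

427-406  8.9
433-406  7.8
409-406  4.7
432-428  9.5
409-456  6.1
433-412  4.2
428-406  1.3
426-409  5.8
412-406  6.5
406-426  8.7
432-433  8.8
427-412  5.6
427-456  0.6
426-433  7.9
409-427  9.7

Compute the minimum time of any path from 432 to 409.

Settle nodes by increasing distance from 432:
432: 0
433: 8.8  (via 432)
428: 9.5  (via 432)
406: 10.8  (via 428)
412: 13  (via 433)
409: 15.5  (via 406)
Shortest route: 432–428–406–409 = 15.5 s.

15.5 s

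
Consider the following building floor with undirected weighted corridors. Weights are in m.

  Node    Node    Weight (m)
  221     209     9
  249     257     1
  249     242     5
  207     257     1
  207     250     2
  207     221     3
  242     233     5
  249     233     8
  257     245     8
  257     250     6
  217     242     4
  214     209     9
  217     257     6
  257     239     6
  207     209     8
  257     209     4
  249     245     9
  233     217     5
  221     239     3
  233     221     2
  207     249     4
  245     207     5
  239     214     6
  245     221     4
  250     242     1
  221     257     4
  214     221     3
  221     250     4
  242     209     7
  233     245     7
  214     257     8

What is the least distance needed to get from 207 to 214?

Enumerating some paths:
207–250–221–214: 2+4+3 = 9
207–257–221–214: 1+4+3 = 8
207–221–214: 3+3 = 6
Cheapest is 207–221–214 at 6 m.

6 m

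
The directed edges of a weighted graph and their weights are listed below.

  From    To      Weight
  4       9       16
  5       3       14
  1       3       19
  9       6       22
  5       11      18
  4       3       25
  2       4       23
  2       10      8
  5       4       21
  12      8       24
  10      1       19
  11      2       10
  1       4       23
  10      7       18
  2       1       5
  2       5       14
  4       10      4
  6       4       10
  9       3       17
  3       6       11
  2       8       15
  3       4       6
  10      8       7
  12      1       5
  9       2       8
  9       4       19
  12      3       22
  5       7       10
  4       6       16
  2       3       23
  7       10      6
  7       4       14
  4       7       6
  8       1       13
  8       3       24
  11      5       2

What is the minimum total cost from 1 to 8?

34

Compare a few routes:
1–3–4–10–8: 19+6+4+7 = 36
1–4–10–8: 23+4+7 = 34
1–3–4–7–10–8: 19+6+6+6+7 = 44
1–4–7–10–8: 23+6+6+7 = 42
Cheapest is 1–4–10–8 at 34.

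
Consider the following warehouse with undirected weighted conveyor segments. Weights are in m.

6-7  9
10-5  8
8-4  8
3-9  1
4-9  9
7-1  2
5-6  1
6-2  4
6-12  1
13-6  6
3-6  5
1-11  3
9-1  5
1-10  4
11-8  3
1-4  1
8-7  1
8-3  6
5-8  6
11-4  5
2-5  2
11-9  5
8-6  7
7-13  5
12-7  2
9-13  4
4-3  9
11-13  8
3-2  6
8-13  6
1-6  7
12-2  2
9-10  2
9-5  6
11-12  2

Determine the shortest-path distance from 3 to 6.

Shortest distances from 3:
3: 0
9: 1  (via 3)
10: 3  (via 9)
6: 5  (via 3)
Shortest route: 3–6 = 5 m.

5 m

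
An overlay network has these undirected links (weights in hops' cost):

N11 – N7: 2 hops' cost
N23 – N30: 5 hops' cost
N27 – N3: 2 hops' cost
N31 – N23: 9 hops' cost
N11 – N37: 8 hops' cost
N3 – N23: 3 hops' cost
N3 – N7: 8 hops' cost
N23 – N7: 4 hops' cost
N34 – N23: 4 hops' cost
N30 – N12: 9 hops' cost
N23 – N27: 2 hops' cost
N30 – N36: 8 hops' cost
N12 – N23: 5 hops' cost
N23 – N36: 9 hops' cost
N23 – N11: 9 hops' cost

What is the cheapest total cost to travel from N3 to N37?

17 hops' cost

Compare a few routes:
N3 - N7 - N11 - N37: 8+2+8 = 18
N3 - N23 - N7 - N11 - N37: 3+4+2+8 = 17
Cheapest is N3 - N23 - N7 - N11 - N37 at 17 hops' cost.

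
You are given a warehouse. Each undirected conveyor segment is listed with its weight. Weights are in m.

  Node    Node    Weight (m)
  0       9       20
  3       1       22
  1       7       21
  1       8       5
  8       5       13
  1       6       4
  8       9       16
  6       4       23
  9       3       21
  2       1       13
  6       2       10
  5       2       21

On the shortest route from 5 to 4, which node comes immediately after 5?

Compare a few routes:
5–2–1–6–4: 21+13+4+23 = 61
5–8–1–6–4: 13+5+4+23 = 45
5–2–6–4: 21+10+23 = 54
The minimum is 45 m via 5–8–1–6–4.
So from 5 the first move is to 8.

8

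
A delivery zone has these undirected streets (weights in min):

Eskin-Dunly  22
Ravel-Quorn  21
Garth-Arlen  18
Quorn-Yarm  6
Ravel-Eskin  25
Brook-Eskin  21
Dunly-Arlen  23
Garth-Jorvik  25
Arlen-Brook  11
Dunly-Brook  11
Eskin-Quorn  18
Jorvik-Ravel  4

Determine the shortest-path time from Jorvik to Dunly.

Enumerating some paths:
Jorvik - Garth - Arlen - Brook - Dunly: 25+18+11+11 = 65
Jorvik - Ravel - Eskin - Brook - Dunly: 4+25+21+11 = 61
Jorvik - Ravel - Eskin - Dunly: 4+25+22 = 51
Jorvik - Ravel - Quorn - Eskin - Dunly: 4+21+18+22 = 65
Cheapest is Jorvik - Ravel - Eskin - Dunly at 51 min.

51 min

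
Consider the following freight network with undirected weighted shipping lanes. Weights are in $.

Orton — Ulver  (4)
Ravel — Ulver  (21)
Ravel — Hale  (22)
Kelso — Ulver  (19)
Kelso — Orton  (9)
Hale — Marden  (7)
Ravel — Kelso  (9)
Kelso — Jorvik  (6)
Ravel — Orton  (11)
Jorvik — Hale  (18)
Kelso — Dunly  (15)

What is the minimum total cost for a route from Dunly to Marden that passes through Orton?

$64

Shortest Dunly→Orton: Dunly–Kelso–Orton = 24
Best Orton to Marden: Orton–Ravel–Hale–Marden costing 40
Total via Orton: 24 + 40 = $64.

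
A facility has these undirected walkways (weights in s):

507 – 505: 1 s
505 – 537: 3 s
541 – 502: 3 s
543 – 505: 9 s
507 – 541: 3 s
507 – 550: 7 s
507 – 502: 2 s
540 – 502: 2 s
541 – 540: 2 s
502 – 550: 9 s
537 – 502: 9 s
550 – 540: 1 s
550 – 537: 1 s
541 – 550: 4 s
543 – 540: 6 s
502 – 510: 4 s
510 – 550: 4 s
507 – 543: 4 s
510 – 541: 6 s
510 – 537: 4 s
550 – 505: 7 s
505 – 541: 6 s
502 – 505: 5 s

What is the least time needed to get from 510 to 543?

Running Dijkstra from 510:
510: 0
502: 4  (via 510)
537: 4  (via 510)
550: 4  (via 510)
540: 5  (via 550)
507: 6  (via 502)
541: 6  (via 510)
505: 7  (via 537)
543: 10  (via 507)
Shortest route: 510–502–507–543 = 10 s.

10 s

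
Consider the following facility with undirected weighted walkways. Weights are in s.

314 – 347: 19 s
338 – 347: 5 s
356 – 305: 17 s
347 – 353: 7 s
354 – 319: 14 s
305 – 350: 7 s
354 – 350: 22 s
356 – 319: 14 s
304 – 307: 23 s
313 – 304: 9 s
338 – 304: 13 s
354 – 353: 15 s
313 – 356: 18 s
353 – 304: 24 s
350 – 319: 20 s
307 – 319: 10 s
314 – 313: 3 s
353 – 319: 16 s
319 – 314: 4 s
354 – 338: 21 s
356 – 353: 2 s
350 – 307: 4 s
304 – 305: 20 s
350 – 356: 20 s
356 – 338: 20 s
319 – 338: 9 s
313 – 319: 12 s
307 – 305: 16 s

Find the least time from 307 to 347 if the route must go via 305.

37 s

Best 307 to 305: 307–350–305 costing 11
Shortest 305→347: 305–356–353–347 = 26
Total via 305: 11 + 26 = 37 s.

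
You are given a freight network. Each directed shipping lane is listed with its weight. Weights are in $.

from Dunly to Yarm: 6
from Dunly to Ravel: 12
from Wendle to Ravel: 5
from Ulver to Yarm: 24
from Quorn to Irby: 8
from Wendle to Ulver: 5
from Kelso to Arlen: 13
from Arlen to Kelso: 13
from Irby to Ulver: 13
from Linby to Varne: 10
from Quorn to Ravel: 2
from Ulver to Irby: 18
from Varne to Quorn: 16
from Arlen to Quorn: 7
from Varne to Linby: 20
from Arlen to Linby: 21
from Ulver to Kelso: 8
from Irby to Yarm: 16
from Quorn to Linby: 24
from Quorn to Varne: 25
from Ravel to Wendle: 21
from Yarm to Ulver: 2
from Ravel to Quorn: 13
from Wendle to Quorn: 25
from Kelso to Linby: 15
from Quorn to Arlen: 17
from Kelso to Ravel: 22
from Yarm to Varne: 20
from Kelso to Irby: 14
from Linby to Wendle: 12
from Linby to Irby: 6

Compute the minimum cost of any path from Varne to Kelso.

Running Dijkstra from Varne:
Varne: 0
Quorn: 16  (via Varne)
Ravel: 18  (via Quorn)
Linby: 20  (via Varne)
Irby: 24  (via Quorn)
Wendle: 32  (via Linby)
Arlen: 33  (via Quorn)
Ulver: 37  (via Irby)
Yarm: 40  (via Irby)
Kelso: 45  (via Ulver)
Shortest route: Varne–Quorn–Irby–Ulver–Kelso = $45.

$45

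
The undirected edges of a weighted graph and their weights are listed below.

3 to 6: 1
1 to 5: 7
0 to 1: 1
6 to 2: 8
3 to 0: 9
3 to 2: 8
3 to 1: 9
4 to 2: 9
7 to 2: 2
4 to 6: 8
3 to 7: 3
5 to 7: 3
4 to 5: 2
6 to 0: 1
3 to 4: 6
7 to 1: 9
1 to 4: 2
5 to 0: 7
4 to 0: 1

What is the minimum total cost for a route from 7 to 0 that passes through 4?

Shortest 7→4: 7 → 5 → 4 = 5
Shortest 4→0: 4 → 0 = 1
Total via 4: 5 + 1 = 6.

6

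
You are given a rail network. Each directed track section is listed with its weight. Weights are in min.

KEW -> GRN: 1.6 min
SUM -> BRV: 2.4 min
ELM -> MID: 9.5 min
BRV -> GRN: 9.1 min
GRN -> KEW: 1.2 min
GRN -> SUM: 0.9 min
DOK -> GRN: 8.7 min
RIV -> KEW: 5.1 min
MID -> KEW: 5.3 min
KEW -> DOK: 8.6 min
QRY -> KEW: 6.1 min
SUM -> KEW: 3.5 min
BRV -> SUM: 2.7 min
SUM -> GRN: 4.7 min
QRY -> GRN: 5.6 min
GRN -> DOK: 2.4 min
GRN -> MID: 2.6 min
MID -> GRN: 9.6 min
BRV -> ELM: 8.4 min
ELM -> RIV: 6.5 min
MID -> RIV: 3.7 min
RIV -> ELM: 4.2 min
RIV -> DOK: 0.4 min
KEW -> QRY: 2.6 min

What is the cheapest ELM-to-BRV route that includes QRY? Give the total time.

23.1 min

Best ELM to QRY: ELM → RIV → KEW → QRY costing 14.2
Shortest QRY→BRV: QRY → GRN → SUM → BRV = 8.9
Total via QRY: 14.2 + 8.9 = 23.1 min.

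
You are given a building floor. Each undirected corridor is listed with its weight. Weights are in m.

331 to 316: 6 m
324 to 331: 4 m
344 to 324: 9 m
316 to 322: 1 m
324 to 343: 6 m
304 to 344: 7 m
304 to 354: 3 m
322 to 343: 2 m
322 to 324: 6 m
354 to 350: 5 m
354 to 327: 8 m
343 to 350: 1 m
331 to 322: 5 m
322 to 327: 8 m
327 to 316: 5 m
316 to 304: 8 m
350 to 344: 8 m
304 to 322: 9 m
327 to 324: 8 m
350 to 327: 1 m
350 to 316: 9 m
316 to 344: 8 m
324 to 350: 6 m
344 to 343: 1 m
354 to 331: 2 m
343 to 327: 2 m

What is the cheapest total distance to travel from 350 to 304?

8 m

Shortest distances from 350:
350: 0
327: 1  (via 350)
343: 1  (via 350)
344: 2  (via 343)
322: 3  (via 343)
316: 4  (via 322)
354: 5  (via 350)
324: 6  (via 350)
331: 7  (via 354)
304: 8  (via 354)
Shortest route: 350–354–304 = 8 m.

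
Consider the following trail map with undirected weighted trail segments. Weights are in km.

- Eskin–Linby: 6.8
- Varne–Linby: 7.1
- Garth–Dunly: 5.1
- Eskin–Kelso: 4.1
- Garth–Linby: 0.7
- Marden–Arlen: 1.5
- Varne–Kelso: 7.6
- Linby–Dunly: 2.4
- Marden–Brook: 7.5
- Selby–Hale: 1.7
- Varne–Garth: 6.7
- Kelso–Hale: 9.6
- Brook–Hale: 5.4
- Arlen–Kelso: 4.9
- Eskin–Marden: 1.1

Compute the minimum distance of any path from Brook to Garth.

Shortest distances from Brook:
Brook: 0
Hale: 5.4  (via Brook)
Selby: 7.1  (via Hale)
Marden: 7.5  (via Brook)
Eskin: 8.6  (via Marden)
Arlen: 9  (via Marden)
Kelso: 12.7  (via Eskin)
Linby: 15.4  (via Eskin)
Garth: 16.1  (via Linby)
Shortest route: Brook → Marden → Eskin → Linby → Garth = 16.1 km.

16.1 km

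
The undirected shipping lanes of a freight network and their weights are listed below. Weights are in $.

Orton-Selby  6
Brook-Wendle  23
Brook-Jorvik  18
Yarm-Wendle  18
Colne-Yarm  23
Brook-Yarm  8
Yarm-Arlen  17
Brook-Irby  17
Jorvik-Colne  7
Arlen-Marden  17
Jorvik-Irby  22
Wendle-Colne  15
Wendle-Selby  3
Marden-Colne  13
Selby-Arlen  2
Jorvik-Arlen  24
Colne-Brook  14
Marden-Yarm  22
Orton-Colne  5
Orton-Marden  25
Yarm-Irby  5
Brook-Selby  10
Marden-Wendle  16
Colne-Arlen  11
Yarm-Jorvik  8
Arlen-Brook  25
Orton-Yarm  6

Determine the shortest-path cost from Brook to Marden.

Enumerating some paths:
Brook → Selby → Wendle → Marden: 10+3+16 = 29
Brook → Colne → Marden: 14+13 = 27
The minimum is $27 via Brook → Colne → Marden.

$27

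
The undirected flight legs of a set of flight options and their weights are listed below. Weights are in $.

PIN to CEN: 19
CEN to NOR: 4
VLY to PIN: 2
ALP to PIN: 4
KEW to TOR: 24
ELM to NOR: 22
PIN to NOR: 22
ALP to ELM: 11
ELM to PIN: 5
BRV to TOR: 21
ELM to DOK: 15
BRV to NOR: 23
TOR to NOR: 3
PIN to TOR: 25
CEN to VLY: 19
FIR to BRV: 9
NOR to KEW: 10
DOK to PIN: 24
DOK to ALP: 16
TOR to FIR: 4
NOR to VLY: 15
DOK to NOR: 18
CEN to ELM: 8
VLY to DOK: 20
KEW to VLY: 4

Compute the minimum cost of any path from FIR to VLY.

$21

Candidate routes:
FIR - TOR - NOR - VLY: 4+3+15 = 22
FIR - TOR - NOR - KEW - VLY: 4+3+10+4 = 21
The minimum is $21 via FIR - TOR - NOR - KEW - VLY.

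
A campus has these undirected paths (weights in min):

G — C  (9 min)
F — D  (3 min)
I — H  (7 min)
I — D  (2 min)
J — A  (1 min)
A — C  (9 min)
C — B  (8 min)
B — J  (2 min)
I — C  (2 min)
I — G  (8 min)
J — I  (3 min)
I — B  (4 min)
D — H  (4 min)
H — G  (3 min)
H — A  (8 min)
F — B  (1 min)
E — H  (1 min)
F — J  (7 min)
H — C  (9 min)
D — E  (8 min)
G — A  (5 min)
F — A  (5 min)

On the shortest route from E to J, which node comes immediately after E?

H

Enumerating some paths:
E - H - D - F - B - J: 1+4+3+1+2 = 11
E - H - D - I - J: 1+4+2+3 = 10
The minimum is 10 min via E - H - D - I - J.
So from E the first move is to H.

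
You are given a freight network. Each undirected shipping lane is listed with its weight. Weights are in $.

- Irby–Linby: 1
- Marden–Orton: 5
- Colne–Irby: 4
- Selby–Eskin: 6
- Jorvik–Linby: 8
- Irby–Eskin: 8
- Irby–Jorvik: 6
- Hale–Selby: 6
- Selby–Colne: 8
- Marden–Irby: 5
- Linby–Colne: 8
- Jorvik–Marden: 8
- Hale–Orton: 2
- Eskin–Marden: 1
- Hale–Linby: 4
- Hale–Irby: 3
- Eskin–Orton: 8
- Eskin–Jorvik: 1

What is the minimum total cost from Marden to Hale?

$7

Enumerating some paths:
Marden–Irby–Hale: 5+3 = 8
Marden–Orton–Hale: 5+2 = 7
Cheapest is Marden–Orton–Hale at $7.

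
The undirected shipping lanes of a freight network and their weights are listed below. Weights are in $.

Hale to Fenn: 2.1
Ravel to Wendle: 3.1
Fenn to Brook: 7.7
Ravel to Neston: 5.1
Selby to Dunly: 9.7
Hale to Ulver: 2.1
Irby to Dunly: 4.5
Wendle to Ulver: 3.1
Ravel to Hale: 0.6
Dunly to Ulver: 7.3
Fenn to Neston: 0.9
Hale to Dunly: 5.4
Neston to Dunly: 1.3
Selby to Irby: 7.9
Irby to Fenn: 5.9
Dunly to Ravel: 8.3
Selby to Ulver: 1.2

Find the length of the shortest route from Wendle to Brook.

Enumerating some paths:
Wendle - Ravel - Neston - Fenn - Brook: 3.1+5.1+0.9+7.7 = 16.8
Wendle - Ravel - Hale - Fenn - Brook: 3.1+0.6+2.1+7.7 = 13.5
Wendle - Ulver - Hale - Fenn - Brook: 3.1+2.1+2.1+7.7 = 15
The minimum is $13.5 via Wendle - Ravel - Hale - Fenn - Brook.

$13.5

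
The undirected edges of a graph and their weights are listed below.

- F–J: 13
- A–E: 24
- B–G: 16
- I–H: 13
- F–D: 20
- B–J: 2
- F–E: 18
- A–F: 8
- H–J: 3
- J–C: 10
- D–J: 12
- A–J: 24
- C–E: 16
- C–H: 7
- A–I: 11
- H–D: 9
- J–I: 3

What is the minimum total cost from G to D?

30

Shortest distances from G:
G: 0
B: 16  (via G)
J: 18  (via B)
H: 21  (via J)
I: 21  (via J)
C: 28  (via J)
D: 30  (via J)
Shortest route: G–B–J–D = 30.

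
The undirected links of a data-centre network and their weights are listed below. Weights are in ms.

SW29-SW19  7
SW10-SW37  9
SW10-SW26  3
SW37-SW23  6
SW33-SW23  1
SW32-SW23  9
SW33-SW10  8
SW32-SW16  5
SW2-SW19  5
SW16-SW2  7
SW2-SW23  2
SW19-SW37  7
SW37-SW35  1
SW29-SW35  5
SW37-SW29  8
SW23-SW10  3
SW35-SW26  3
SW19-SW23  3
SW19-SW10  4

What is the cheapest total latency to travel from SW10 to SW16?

Settle nodes by increasing distance from SW10:
SW10: 0
SW23: 3  (via SW10)
SW26: 3  (via SW10)
SW33: 4  (via SW23)
SW19: 4  (via SW10)
SW2: 5  (via SW23)
SW35: 6  (via SW26)
SW37: 7  (via SW35)
SW29: 11  (via SW19)
SW32: 12  (via SW23)
SW16: 12  (via SW2)
Shortest route: SW10–SW23–SW2–SW16 = 12 ms.

12 ms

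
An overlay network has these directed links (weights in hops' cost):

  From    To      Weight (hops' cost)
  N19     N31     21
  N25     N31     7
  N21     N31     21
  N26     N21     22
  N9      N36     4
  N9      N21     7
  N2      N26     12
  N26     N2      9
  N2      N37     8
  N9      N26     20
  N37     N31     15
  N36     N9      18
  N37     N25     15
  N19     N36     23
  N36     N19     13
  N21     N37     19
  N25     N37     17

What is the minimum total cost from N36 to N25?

59 hops' cost

Enumerating some paths:
N36 - N9 - N21 - N37 - N25: 18+7+19+15 = 59
N36 - N9 - N26 - N2 - N37 - N25: 18+20+9+8+15 = 70
Cheapest is N36 - N9 - N21 - N37 - N25 at 59 hops' cost.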